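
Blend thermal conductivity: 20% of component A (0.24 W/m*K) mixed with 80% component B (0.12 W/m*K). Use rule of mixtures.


Formula: Blend property = (fraction_A * property_A) + (fraction_B * property_B)
Step 1: Contribution A = 20/100 * 0.24 W/m*K = 0.048 W/m*K
Step 2: Contribution B = 80/100 * 0.12 W/m*K = 0.096 W/m*K
Step 3: Blend thermal conductivity = 0.048 + 0.096 = 0.144 W/m*K

0.144 W/m*K


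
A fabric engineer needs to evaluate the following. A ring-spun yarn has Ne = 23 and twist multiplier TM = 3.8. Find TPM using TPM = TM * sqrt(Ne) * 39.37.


Formula: TPM = TM * sqrt(Ne) * 39.37
Step 1: sqrt(Ne) = sqrt(23) = 4.7958
Step 2: TM * sqrt(Ne) = 3.8 * 4.7958 = 18.224
Step 3: TPM = 18.224 * 39.37 = 717 twists/m

717 twists/m


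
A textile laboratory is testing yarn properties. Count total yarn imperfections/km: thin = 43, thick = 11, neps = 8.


Formula: Total = thin places + thick places + neps
Total = 43 + 11 + 8
Total = 62 imperfections/km

62 imperfections/km


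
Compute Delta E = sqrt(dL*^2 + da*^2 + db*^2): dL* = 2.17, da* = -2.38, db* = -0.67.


Formula: Delta E = sqrt(dL*^2 + da*^2 + db*^2)
Step 1: dL*^2 = 2.17^2 = 4.7089
Step 2: da*^2 = (-2.38)^2 = 5.6644
Step 3: db*^2 = (-0.67)^2 = 0.4489
Step 4: Sum = 4.7089 + 5.6644 + 0.4489 = 10.8222
Step 5: Delta E = sqrt(10.8222) = 3.29

3.29 Delta E


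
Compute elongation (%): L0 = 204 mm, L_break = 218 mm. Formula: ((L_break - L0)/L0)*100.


Formula: Elongation (%) = ((L_break - L0) / L0) * 100
Step 1: Extension = 218 - 204 = 14 mm
Step 2: Elongation = (14 / 204) * 100
Step 3: Elongation = 0.068627 * 100 = 6.8627% ≈ 6.9%

6.9%


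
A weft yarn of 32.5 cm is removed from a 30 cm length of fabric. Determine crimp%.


Formula: Crimp% = ((L_yarn - L_fabric) / L_fabric) * 100
Step 1: Extension = 32.5 - 30 = 2.5 cm
Step 2: Crimp% = (2.5 / 30) * 100
Step 3: Crimp% = 0.083333 * 100 = 8.3333% ≈ 8.3%

8.3%


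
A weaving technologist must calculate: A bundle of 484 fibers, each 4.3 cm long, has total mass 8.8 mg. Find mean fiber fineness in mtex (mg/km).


Formula: fineness (mtex) = mass (mg) / total length (km) = (mass_mg / total_length_m) * 1000
Step 1: Convert fiber length: 4.3 cm = 0.043 m
Step 2: Total fiber length = 484 * 0.043 = 20.812 m
Step 3: Linear density = 8.8 mg / 20.812 m = 0.4228 mg/m
Step 4: fineness = 0.4228 * 1000 = 422.8 mtex

422.8 mtex


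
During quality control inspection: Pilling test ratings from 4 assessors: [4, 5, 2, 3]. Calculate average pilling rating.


Formula: Mean = sum / count
Sum = 4 + 5 + 2 + 3 = 14
Mean = 14 / 4 = 3.5

3.5


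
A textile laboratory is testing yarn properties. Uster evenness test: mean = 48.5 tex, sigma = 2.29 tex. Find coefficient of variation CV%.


Formula: CV% = (standard deviation / mean) * 100
Step 1: Ratio = 2.29 / 48.5 = 0.047216
Step 2: CV% = 0.047216 * 100 = 4.7216% ≈ 4.7%

4.7%


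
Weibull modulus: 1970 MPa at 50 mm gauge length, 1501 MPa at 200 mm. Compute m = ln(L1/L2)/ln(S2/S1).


Formula: m = ln(L1/L2) / ln(S2/S1)
Step 1: ln(L1/L2) = ln(50/200) = -1.38629
Step 2: S2/S1 = 1501/1970 = 0.76193
Step 3: ln(S2/S1) = ln(0.76193) = -0.27190
Step 4: m = -1.38629 / -0.27190 = 5.10

5.10 (Weibull m)


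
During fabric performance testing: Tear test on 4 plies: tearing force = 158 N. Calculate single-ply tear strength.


Formula: Per-ply strength = Total force / Number of plies
Per-ply = 158 N / 4
Per-ply = 39.5 N

39.5 N


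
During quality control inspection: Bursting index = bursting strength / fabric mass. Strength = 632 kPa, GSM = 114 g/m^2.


Formula: Bursting Index = Bursting Strength / Fabric GSM
BI = 632 kPa / 114 g/m^2
BI = 5.544 kPa/(g/m^2)

5.544 kPa/(g/m^2)


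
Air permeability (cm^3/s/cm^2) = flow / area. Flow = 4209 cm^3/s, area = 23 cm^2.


Formula: Air Permeability = Airflow / Test Area
AP = 4209 cm^3/s / 23 cm^2
AP = 183.0 cm^3/s/cm^2

183.0 cm^3/s/cm^2


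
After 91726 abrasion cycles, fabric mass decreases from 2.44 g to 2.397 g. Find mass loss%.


Formula: Mass loss% = ((m_before - m_after) / m_before) * 100
Step 1: Mass loss = 2.44 - 2.397 = 0.043 g
Step 2: Ratio = 0.043 / 2.44 = 0.017623
Step 3: Mass loss% = 0.017623 * 100 = 1.7623% ≈ 1.76%

1.76%


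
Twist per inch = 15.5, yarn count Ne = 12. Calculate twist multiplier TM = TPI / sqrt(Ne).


Formula: TM = TPI / sqrt(Ne)
Step 1: sqrt(Ne) = sqrt(12) = 3.4641
Step 2: TM = 15.5 / 3.4641 = 4.47

4.47 TM


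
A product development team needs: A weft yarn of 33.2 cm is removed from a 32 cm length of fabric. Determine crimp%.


Formula: Crimp% = ((L_yarn - L_fabric) / L_fabric) * 100
Step 1: Extension = 33.2 - 32 = 1.2 cm
Step 2: Crimp% = (1.2 / 32) * 100
Step 3: Crimp% = 0.0375 * 100 = 3.75% ≈ 3.8%

3.8%


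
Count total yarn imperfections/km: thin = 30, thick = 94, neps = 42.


Formula: Total = thin places + thick places + neps
Total = 30 + 94 + 42
Total = 166 imperfections/km

166 imperfections/km


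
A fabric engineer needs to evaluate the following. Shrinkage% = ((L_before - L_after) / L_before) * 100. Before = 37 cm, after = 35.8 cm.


Formula: Shrinkage% = ((L_before - L_after) / L_before) * 100
Step 1: Shrinkage = 37 - 35.8 = 1.2 cm
Step 2: Shrinkage% = (1.2 / 37) * 100
Step 3: Shrinkage% = 0.032432 * 100 = 3.2432% ≈ 3.2%

3.2%


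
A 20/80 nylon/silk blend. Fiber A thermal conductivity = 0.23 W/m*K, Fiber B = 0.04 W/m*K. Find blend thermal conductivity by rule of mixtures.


Formula: Blend property = (fraction_A * property_A) + (fraction_B * property_B)
Step 1: Contribution A = 20/100 * 0.23 W/m*K = 0.046 W/m*K
Step 2: Contribution B = 80/100 * 0.04 W/m*K = 0.032 W/m*K
Step 3: Blend thermal conductivity = 0.046 + 0.032 = 0.078 W/m*K

0.078 W/m*K


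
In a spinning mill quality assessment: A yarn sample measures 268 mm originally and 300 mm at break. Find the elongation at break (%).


Formula: Elongation (%) = ((L_break - L0) / L0) * 100
Step 1: Extension = 300 - 268 = 32 mm
Step 2: Elongation = (32 / 268) * 100
Step 3: Elongation = 0.119403 * 100 = 11.9403% ≈ 11.9%

11.9%


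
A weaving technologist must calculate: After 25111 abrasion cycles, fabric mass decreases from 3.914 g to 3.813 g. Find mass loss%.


Formula: Mass loss% = ((m_before - m_after) / m_before) * 100
Step 1: Mass loss = 3.914 - 3.813 = 0.101 g
Step 2: Ratio = 0.101 / 3.914 = 0.0258048
Step 3: Mass loss% = 0.0258048 * 100 = 2.58048% ≈ 2.58%

2.58%


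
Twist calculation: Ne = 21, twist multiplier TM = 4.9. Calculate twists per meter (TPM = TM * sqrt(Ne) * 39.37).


Formula: TPM = TM * sqrt(Ne) * 39.37
Step 1: sqrt(Ne) = sqrt(21) = 4.5826
Step 2: TM * sqrt(Ne) = 4.9 * 4.5826 = 22.4547
Step 3: TPM = 22.4547 * 39.37 = 884 twists/m

884 twists/m


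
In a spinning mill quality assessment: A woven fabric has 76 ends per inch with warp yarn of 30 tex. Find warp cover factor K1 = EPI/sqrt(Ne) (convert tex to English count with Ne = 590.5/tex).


Formula: K1 = EPI / sqrt(Ne), with Ne = 590.5 / tex_warp
Step 1: Ne = 590.5 / 30 = 19.683
Step 2: sqrt(Ne) = sqrt(19.683) = 4.4366
Step 3: K1 = 76 / 4.4366 = 17.1

17.1


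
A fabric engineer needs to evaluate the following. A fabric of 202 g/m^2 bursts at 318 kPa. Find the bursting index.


Formula: Bursting Index = Bursting Strength / Fabric GSM
BI = 318 kPa / 202 g/m^2
BI = 1.574 kPa/(g/m^2)

1.574 kPa/(g/m^2)


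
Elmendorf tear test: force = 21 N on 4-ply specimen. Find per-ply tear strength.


Formula: Per-ply strength = Total force / Number of plies
Per-ply = 21 N / 4
Per-ply = 5.25 N

5.25 N


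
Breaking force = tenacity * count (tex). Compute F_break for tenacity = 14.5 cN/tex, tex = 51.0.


Formula: Breaking force = Tenacity * Linear density
F = 14.5 cN/tex * 51.0 tex
F = 739.50 cN

739.50 cN


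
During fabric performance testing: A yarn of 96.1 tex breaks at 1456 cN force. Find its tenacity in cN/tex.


Formula: Tenacity = Breaking force / Linear density
Tenacity = 1456 cN / 96.1 tex
Tenacity = 15.15 cN/tex

15.15 cN/tex


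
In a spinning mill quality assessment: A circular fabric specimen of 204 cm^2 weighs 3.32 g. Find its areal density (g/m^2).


Formula: GSM = mass_g / area_m2
Step 1: Convert area: 204 cm^2 = 204 / 10000 = 0.0204 m^2
Step 2: GSM = 3.32 g / 0.0204 m^2 = 162.7 g/m^2

162.7 g/m^2


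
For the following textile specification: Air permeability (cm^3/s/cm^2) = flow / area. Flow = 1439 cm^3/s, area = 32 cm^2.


Formula: Air Permeability = Airflow / Test Area
AP = 1439 cm^3/s / 32 cm^2
AP = 45.0 cm^3/s/cm^2

45.0 cm^3/s/cm^2


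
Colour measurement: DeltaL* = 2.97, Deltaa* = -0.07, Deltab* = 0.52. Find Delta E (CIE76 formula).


Formula: Delta E = sqrt(dL*^2 + da*^2 + db*^2)
Step 1: dL*^2 = 2.97^2 = 8.8209
Step 2: da*^2 = (-0.07)^2 = 0.0049
Step 3: db*^2 = 0.52^2 = 0.2704
Step 4: Sum = 8.8209 + 0.0049 + 0.2704 = 9.0962
Step 5: Delta E = sqrt(9.0962) = 3.02

3.02 Delta E


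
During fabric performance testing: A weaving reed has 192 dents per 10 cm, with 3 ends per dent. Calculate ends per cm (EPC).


Formula: EPC = (dents per 10 cm * ends per dent) / 10
Step 1: Total ends per 10 cm = 192 * 3 = 576
Step 2: EPC = 576 / 10 = 57.6 ends/cm

57.6 ends/cm


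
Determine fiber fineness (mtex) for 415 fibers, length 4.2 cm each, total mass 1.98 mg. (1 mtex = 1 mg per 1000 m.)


Formula: fineness (mtex) = mass (mg) / total length (km) = (mass_mg / total_length_m) * 1000
Step 1: Convert fiber length: 4.2 cm = 0.042 m
Step 2: Total fiber length = 415 * 0.042 = 17.43 m
Step 3: Linear density = 1.98 mg / 17.43 m = 0.1136 mg/m
Step 4: fineness = 0.1136 * 1000 = 113.6 mtex

113.6 mtex


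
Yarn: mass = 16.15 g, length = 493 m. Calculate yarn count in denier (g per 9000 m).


Formula: den = (mass_g / length_m) * 9000
Substituting: den = (16.15 / 493) * 9000
Intermediate: 16.15 / 493 = 0.03275862 g/m
den = 0.03275862 * 9000 = 294.8 denier

294.8 denier


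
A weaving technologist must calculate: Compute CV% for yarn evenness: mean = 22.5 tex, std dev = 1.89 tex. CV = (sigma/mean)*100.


Formula: CV% = (standard deviation / mean) * 100
Step 1: Ratio = 1.89 / 22.5 = 0.084
Step 2: CV% = 0.084 * 100 = 8.4%

8.4%


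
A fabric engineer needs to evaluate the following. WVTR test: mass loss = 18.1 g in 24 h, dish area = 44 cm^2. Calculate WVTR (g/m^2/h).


Formula: WVTR = mass_loss / (area * time)
Step 1: Convert area: 44 cm^2 = 0.0044 m^2
Step 2: WVTR = 18.1 g / (0.0044 m^2 * 24 h)
Step 3: WVTR = 18.1 / 0.1056 = 171.4 g/m^2/h

171.4 g/m^2/h


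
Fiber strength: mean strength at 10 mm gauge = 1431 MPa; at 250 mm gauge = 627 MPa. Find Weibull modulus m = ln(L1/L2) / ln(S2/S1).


Formula: m = ln(L1/L2) / ln(S2/S1)
Step 1: ln(L1/L2) = ln(10/250) = -3.21888
Step 2: S2/S1 = 627/1431 = 0.43816
Step 3: ln(S2/S1) = ln(0.43816) = -0.82517
Step 4: m = -3.21888 / -0.82517 = 3.90

3.90 (Weibull m)


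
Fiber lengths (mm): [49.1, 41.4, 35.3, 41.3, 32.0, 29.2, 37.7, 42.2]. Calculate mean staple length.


Formula: Mean = sum of lengths / count
Sum = 49.1 + 41.4 + 35.3 + 41.3 + 32.0 + 29.2 + 37.7 + 42.2
Sum = 308.2 mm
Mean = 308.2 / 8 = 38.53 mm

38.53 mm


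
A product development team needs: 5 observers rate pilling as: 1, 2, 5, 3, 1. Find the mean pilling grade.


Formula: Mean = sum / count
Sum = 1 + 2 + 5 + 3 + 1 = 12
Mean = 12 / 5 = 2.4

2.4


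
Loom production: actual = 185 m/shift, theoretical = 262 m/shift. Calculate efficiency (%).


Formula: Efficiency% = (Actual output / Theoretical output) * 100
Efficiency% = (185 / 262) * 100
Efficiency% = 0.706107 * 100 = 70.6107% ≈ 70.6%

70.6%


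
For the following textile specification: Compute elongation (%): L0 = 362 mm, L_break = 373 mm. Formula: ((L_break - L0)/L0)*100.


Formula: Elongation (%) = ((L_break - L0) / L0) * 100
Step 1: Extension = 373 - 362 = 11 mm
Step 2: Elongation = (11 / 362) * 100
Step 3: Elongation = 0.030387 * 100 = 3.0387% ≈ 3.0%

3.0%


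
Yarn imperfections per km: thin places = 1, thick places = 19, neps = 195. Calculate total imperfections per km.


Formula: Total = thin places + thick places + neps
Total = 1 + 19 + 195
Total = 215 imperfections/km

215 imperfections/km


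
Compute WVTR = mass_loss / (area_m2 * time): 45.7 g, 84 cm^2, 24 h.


Formula: WVTR = mass_loss / (area * time)
Step 1: Convert area: 84 cm^2 = 0.0084 m^2
Step 2: WVTR = 45.7 g / (0.0084 m^2 * 24 h)
Step 3: WVTR = 45.7 / 0.2016 = 226.7 g/m^2/h

226.7 g/m^2/h


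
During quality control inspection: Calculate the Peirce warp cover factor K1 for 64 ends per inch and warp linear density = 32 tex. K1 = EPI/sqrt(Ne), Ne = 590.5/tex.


Formula: K1 = EPI / sqrt(Ne), with Ne = 590.5 / tex_warp
Step 1: Ne = 590.5 / 32 = 18.453
Step 2: sqrt(Ne) = sqrt(18.453) = 4.2957
Step 3: K1 = 64 / 4.2957 = 14.9

14.9


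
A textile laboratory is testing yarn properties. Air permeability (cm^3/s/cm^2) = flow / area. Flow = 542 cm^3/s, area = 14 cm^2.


Formula: Air Permeability = Airflow / Test Area
AP = 542 cm^3/s / 14 cm^2
AP = 38.7 cm^3/s/cm^2

38.7 cm^3/s/cm^2


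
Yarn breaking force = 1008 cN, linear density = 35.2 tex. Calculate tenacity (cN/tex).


Formula: Tenacity = Breaking force / Linear density
Tenacity = 1008 cN / 35.2 tex
Tenacity = 28.64 cN/tex

28.64 cN/tex


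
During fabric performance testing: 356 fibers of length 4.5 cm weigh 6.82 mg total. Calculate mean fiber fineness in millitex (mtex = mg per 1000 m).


Formula: fineness (mtex) = mass (mg) / total length (km) = (mass_mg / total_length_m) * 1000
Step 1: Convert fiber length: 4.5 cm = 0.045 m
Step 2: Total fiber length = 356 * 0.045 = 16.02 m
Step 3: Linear density = 6.82 mg / 16.02 m = 0.4257 mg/m
Step 4: fineness = 0.4257 * 1000 = 425.7 mtex

425.7 mtex


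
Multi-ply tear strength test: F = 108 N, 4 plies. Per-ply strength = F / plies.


Formula: Per-ply strength = Total force / Number of plies
Per-ply = 108 N / 4
Per-ply = 27 N

27 N


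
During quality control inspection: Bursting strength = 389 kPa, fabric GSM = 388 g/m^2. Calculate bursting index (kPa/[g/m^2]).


Formula: Bursting Index = Bursting Strength / Fabric GSM
BI = 389 kPa / 388 g/m^2
BI = 1.003 kPa/(g/m^2)

1.003 kPa/(g/m^2)


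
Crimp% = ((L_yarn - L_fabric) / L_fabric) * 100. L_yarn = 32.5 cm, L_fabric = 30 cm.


Formula: Crimp% = ((L_yarn - L_fabric) / L_fabric) * 100
Step 1: Extension = 32.5 - 30 = 2.5 cm
Step 2: Crimp% = (2.5 / 30) * 100
Step 3: Crimp% = 0.083333 * 100 = 8.3333% ≈ 8.3%

8.3%


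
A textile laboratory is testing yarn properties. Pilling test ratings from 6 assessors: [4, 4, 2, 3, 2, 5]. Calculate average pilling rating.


Formula: Mean = sum / count
Sum = 4 + 4 + 2 + 3 + 2 + 5 = 20
Mean = 20 / 6 = 3.3

3.3


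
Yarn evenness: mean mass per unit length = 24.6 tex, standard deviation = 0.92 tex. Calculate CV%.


Formula: CV% = (standard deviation / mean) * 100
Step 1: Ratio = 0.92 / 24.6 = 0.037398
Step 2: CV% = 0.037398 * 100 = 3.7398% ≈ 3.7%

3.7%


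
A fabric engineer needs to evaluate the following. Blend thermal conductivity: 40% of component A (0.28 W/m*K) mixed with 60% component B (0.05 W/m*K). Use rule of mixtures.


Formula: Blend property = (fraction_A * property_A) + (fraction_B * property_B)
Step 1: Contribution A = 40/100 * 0.28 W/m*K = 0.112 W/m*K
Step 2: Contribution B = 60/100 * 0.05 W/m*K = 0.03 W/m*K
Step 3: Blend thermal conductivity = 0.112 + 0.03 = 0.142 W/m*K

0.142 W/m*K


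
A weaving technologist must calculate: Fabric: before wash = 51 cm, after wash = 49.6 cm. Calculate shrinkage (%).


Formula: Shrinkage% = ((L_before - L_after) / L_before) * 100
Step 1: Shrinkage = 51 - 49.6 = 1.4 cm
Step 2: Shrinkage% = (1.4 / 51) * 100
Step 3: Shrinkage% = 0.027451 * 100 = 2.7451% ≈ 2.7%

2.7%


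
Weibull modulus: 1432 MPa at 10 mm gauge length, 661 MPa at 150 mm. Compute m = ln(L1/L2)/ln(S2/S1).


Formula: m = ln(L1/L2) / ln(S2/S1)
Step 1: ln(L1/L2) = ln(10/150) = -2.70805
Step 2: S2/S1 = 661/1432 = 0.46159
Step 3: ln(S2/S1) = ln(0.46159) = -0.77308
Step 4: m = -2.70805 / -0.77308 = 3.50

3.50 (Weibull m)


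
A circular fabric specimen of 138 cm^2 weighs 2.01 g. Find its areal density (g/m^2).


Formula: GSM = mass_g / area_m2
Step 1: Convert area: 138 cm^2 = 138 / 10000 = 0.0138 m^2
Step 2: GSM = 2.01 g / 0.0138 m^2 = 145.7 g/m^2

145.7 g/m^2


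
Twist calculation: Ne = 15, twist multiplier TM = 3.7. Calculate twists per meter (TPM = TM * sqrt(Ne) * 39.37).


Formula: TPM = TM * sqrt(Ne) * 39.37
Step 1: sqrt(Ne) = sqrt(15) = 3.873
Step 2: TM * sqrt(Ne) = 3.7 * 3.873 = 14.3301
Step 3: TPM = 14.3301 * 39.37 = 564 twists/m

564 twists/m


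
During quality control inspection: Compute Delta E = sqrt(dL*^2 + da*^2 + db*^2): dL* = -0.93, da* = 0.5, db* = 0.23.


Formula: Delta E = sqrt(dL*^2 + da*^2 + db*^2)
Step 1: dL*^2 = (-0.93)^2 = 0.8649
Step 2: da*^2 = 0.5^2 = 0.25
Step 3: db*^2 = 0.23^2 = 0.0529
Step 4: Sum = 0.8649 + 0.25 + 0.0529 = 1.1678
Step 5: Delta E = sqrt(1.1678) = 1.08

1.08 Delta E


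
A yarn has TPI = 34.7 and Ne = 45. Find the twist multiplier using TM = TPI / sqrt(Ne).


Formula: TM = TPI / sqrt(Ne)
Step 1: sqrt(Ne) = sqrt(45) = 6.7082
Step 2: TM = 34.7 / 6.7082 = 5.17

5.17 TM


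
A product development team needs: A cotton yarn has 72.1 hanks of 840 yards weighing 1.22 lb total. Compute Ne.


Formula: Ne = hanks / mass_lb
Substituting: Ne = 72.1 / 1.22
Ne = 59.1

59.1 Ne


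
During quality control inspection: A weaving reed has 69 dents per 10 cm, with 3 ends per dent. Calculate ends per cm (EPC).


Formula: EPC = (dents per 10 cm * ends per dent) / 10
Step 1: Total ends per 10 cm = 69 * 3 = 207
Step 2: EPC = 207 / 10 = 20.7 ends/cm

20.7 ends/cm


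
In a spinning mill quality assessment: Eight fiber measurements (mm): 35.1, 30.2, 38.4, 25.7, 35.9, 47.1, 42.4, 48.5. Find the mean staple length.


Formula: Mean = sum of lengths / count
Sum = 35.1 + 30.2 + 38.4 + 25.7 + 35.9 + 47.1 + 42.4 + 48.5
Sum = 303.3 mm
Mean = 303.3 / 8 = 37.91 mm

37.91 mm


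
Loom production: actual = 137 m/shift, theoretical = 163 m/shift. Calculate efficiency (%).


Formula: Efficiency% = (Actual output / Theoretical output) * 100
Efficiency% = (137 / 163) * 100
Efficiency% = 0.840491 * 100 = 84.0491% ≈ 84.0%

84.0%


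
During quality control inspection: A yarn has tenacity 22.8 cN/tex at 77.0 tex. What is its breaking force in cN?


Formula: Breaking force = Tenacity * Linear density
F = 22.8 cN/tex * 77.0 tex
F = 1755.60 cN

1755.60 cN


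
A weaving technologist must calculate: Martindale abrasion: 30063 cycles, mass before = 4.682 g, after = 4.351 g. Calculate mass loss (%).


Formula: Mass loss% = ((m_before - m_after) / m_before) * 100
Step 1: Mass loss = 4.682 - 4.351 = 0.331 g
Step 2: Ratio = 0.331 / 4.682 = 0.0706963
Step 3: Mass loss% = 0.0706963 * 100 = 7.06963% ≈ 7.07%

7.07%


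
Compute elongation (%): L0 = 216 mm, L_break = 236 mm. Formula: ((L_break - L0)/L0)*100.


Formula: Elongation (%) = ((L_break - L0) / L0) * 100
Step 1: Extension = 236 - 216 = 20 mm
Step 2: Elongation = (20 / 216) * 100
Step 3: Elongation = 0.092593 * 100 = 9.2593% ≈ 9.3%

9.3%


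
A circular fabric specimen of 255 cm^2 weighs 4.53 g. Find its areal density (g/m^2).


Formula: GSM = mass_g / area_m2
Step 1: Convert area: 255 cm^2 = 255 / 10000 = 0.0255 m^2
Step 2: GSM = 4.53 g / 0.0255 m^2 = 177.6 g/m^2

177.6 g/m^2


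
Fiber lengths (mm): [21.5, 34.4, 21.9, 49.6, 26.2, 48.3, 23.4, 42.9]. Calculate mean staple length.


Formula: Mean = sum of lengths / count
Sum = 21.5 + 34.4 + 21.9 + 49.6 + 26.2 + 48.3 + 23.4 + 42.9
Sum = 268.2 mm
Mean = 268.2 / 8 = 33.53 mm

33.53 mm


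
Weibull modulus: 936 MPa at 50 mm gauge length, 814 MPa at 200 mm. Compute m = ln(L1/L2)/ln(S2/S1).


Formula: m = ln(L1/L2) / ln(S2/S1)
Step 1: ln(L1/L2) = ln(50/200) = -1.38629
Step 2: S2/S1 = 814/936 = 0.86966
Step 3: ln(S2/S1) = ln(0.86966) = -0.13965
Step 4: m = -1.38629 / -0.13965 = 9.93

9.93 (Weibull m)


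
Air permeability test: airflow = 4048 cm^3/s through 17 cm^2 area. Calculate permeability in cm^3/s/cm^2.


Formula: Air Permeability = Airflow / Test Area
AP = 4048 cm^3/s / 17 cm^2
AP = 238.1 cm^3/s/cm^2

238.1 cm^3/s/cm^2


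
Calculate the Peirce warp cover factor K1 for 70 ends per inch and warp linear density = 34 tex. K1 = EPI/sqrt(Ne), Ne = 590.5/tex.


Formula: K1 = EPI / sqrt(Ne), with Ne = 590.5 / tex_warp
Step 1: Ne = 590.5 / 34 = 17.368
Step 2: sqrt(Ne) = sqrt(17.368) = 4.1675
Step 3: K1 = 70 / 4.1675 = 16.8

16.8


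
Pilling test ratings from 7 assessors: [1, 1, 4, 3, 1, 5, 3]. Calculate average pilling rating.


Formula: Mean = sum / count
Sum = 1 + 1 + 4 + 3 + 1 + 5 + 3 = 18
Mean = 18 / 7 = 2.6

2.6


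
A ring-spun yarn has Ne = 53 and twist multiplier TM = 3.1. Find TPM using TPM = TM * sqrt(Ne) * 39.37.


Formula: TPM = TM * sqrt(Ne) * 39.37
Step 1: sqrt(Ne) = sqrt(53) = 7.2801
Step 2: TM * sqrt(Ne) = 3.1 * 7.2801 = 22.5683
Step 3: TPM = 22.5683 * 39.37 = 889 twists/m

889 twists/m


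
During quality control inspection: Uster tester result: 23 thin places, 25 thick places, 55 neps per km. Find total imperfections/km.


Formula: Total = thin places + thick places + neps
Total = 23 + 25 + 55
Total = 103 imperfections/km

103 imperfections/km


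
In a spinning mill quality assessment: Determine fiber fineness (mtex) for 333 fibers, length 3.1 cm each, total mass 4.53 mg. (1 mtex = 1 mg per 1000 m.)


Formula: fineness (mtex) = mass (mg) / total length (km) = (mass_mg / total_length_m) * 1000
Step 1: Convert fiber length: 3.1 cm = 0.031 m
Step 2: Total fiber length = 333 * 0.031 = 10.323 m
Step 3: Linear density = 4.53 mg / 10.323 m = 0.4388 mg/m
Step 4: fineness = 0.4388 * 1000 = 438.8 mtex

438.8 mtex


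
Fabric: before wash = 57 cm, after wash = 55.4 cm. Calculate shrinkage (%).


Formula: Shrinkage% = ((L_before - L_after) / L_before) * 100
Step 1: Shrinkage = 57 - 55.4 = 1.6 cm
Step 2: Shrinkage% = (1.6 / 57) * 100
Step 3: Shrinkage% = 0.02807 * 100 = 2.807% ≈ 2.8%

2.8%


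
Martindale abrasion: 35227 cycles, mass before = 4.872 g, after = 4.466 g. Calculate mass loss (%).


Formula: Mass loss% = ((m_before - m_after) / m_before) * 100
Step 1: Mass loss = 4.872 - 4.466 = 0.406 g
Step 2: Ratio = 0.406 / 4.872 = 0.0833333
Step 3: Mass loss% = 0.0833333 * 100 = 8.33333% ≈ 8.33%

8.33%


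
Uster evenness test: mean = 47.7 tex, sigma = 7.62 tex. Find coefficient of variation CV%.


Formula: CV% = (standard deviation / mean) * 100
Step 1: Ratio = 7.62 / 47.7 = 0.159748
Step 2: CV% = 0.159748 * 100 = 15.9748% ≈ 16.0%

16.0%


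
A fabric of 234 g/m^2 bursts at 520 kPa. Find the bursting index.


Formula: Bursting Index = Bursting Strength / Fabric GSM
BI = 520 kPa / 234 g/m^2
BI = 2.222 kPa/(g/m^2)

2.222 kPa/(g/m^2)


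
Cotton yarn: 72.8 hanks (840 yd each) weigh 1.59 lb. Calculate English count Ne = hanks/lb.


Formula: Ne = hanks / mass_lb
Substituting: Ne = 72.8 / 1.59
Ne = 45.8

45.8 Ne


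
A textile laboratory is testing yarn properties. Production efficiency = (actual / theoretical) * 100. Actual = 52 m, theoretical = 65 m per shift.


Formula: Efficiency% = (Actual output / Theoretical output) * 100
Efficiency% = (52 / 65) * 100
Efficiency% = 0.8 * 100 = 80.0%

80.0%


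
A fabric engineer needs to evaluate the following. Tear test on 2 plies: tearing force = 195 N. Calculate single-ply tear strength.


Formula: Per-ply strength = Total force / Number of plies
Per-ply = 195 N / 2
Per-ply = 97.5 N

97.5 N


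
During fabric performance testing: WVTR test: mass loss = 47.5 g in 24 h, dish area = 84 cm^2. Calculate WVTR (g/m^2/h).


Formula: WVTR = mass_loss / (area * time)
Step 1: Convert area: 84 cm^2 = 0.0084 m^2
Step 2: WVTR = 47.5 g / (0.0084 m^2 * 24 h)
Step 3: WVTR = 47.5 / 0.2016 = 235.6 g/m^2/h

235.6 g/m^2/h


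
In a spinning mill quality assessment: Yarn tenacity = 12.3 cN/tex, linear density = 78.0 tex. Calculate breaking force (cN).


Formula: Breaking force = Tenacity * Linear density
F = 12.3 cN/tex * 78.0 tex
F = 959.40 cN

959.40 cN


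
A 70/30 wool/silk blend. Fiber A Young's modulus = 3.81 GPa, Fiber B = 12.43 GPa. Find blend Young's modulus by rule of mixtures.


Formula: Blend property = (fraction_A * property_A) + (fraction_B * property_B)
Step 1: Contribution A = 70/100 * 3.81 GPa = 2.667 GPa
Step 2: Contribution B = 30/100 * 12.43 GPa = 3.729 GPa
Step 3: Blend Young's modulus = 2.667 + 3.729 = 6.396 GPa

6.396 GPa


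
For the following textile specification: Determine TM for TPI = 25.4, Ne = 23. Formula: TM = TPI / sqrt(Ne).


Formula: TM = TPI / sqrt(Ne)
Step 1: sqrt(Ne) = sqrt(23) = 4.7958
Step 2: TM = 25.4 / 4.7958 = 5.30

5.30 TM


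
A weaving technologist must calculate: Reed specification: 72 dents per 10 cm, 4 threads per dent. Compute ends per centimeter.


Formula: EPC = (dents per 10 cm * ends per dent) / 10
Step 1: Total ends per 10 cm = 72 * 4 = 288
Step 2: EPC = 288 / 10 = 28.8 ends/cm

28.8 ends/cm


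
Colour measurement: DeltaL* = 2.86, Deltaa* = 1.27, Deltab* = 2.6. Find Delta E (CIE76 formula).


Formula: Delta E = sqrt(dL*^2 + da*^2 + db*^2)
Step 1: dL*^2 = 2.86^2 = 8.1796
Step 2: da*^2 = 1.27^2 = 1.6129
Step 3: db*^2 = 2.6^2 = 6.76
Step 4: Sum = 8.1796 + 1.6129 + 6.76 = 16.5525
Step 5: Delta E = sqrt(16.5525) = 4.07

4.07 Delta E


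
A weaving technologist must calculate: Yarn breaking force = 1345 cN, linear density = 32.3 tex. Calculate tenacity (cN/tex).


Formula: Tenacity = Breaking force / Linear density
Tenacity = 1345 cN / 32.3 tex
Tenacity = 41.64 cN/tex

41.64 cN/tex


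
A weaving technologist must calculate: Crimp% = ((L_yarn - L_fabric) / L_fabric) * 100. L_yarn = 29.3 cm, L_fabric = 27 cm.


Formula: Crimp% = ((L_yarn - L_fabric) / L_fabric) * 100
Step 1: Extension = 29.3 - 27 = 2.3 cm
Step 2: Crimp% = (2.3 / 27) * 100
Step 3: Crimp% = 0.085185 * 100 = 8.5185% ≈ 8.5%

8.5%


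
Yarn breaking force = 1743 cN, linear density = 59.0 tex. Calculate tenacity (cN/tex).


Formula: Tenacity = Breaking force / Linear density
Tenacity = 1743 cN / 59.0 tex
Tenacity = 29.54 cN/tex

29.54 cN/tex


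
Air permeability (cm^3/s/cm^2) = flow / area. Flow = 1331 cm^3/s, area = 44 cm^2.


Formula: Air Permeability = Airflow / Test Area
AP = 1331 cm^3/s / 44 cm^2
AP = 30.3 cm^3/s/cm^2

30.3 cm^3/s/cm^2


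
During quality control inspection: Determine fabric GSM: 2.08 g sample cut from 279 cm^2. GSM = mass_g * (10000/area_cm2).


Formula: GSM = mass_g / area_m2
Step 1: Convert area: 279 cm^2 = 279 / 10000 = 0.0279 m^2
Step 2: GSM = 2.08 g / 0.0279 m^2 = 74.6 g/m^2

74.6 g/m^2


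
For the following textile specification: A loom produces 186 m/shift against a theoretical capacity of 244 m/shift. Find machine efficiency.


Formula: Efficiency% = (Actual output / Theoretical output) * 100
Efficiency% = (186 / 244) * 100
Efficiency% = 0.762295 * 100 = 76.2295% ≈ 76.2%

76.2%


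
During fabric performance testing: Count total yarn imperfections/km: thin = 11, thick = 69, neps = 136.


Formula: Total = thin places + thick places + neps
Total = 11 + 69 + 136
Total = 216 imperfections/km

216 imperfections/km


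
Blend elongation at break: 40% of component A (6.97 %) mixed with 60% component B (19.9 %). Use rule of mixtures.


Formula: Blend property = (fraction_A * property_A) + (fraction_B * property_B)
Step 1: Contribution A = 40/100 * 6.97 % = 2.788 %
Step 2: Contribution B = 60/100 * 19.9 % = 11.94 %
Step 3: Blend elongation at break = 2.788 + 11.94 = 14.728 %

14.728 %


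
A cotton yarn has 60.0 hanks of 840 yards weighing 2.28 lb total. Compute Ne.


Formula: Ne = hanks / mass_lb
Substituting: Ne = 60.0 / 2.28
Ne = 26.3

26.3 Ne


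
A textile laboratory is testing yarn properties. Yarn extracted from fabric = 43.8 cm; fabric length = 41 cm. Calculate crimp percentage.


Formula: Crimp% = ((L_yarn - L_fabric) / L_fabric) * 100
Step 1: Extension = 43.8 - 41 = 2.8 cm
Step 2: Crimp% = (2.8 / 41) * 100
Step 3: Crimp% = 0.068293 * 100 = 6.8293% ≈ 6.8%

6.8%


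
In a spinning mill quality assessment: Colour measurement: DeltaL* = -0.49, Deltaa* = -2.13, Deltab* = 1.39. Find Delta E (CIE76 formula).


Formula: Delta E = sqrt(dL*^2 + da*^2 + db*^2)
Step 1: dL*^2 = (-0.49)^2 = 0.2401
Step 2: da*^2 = (-2.13)^2 = 4.5369
Step 3: db*^2 = 1.39^2 = 1.9321
Step 4: Sum = 0.2401 + 4.5369 + 1.9321 = 6.7091
Step 5: Delta E = sqrt(6.7091) = 2.59

2.59 Delta E


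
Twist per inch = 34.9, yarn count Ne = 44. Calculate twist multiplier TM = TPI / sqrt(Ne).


Formula: TM = TPI / sqrt(Ne)
Step 1: sqrt(Ne) = sqrt(44) = 6.6332
Step 2: TM = 34.9 / 6.6332 = 5.26

5.26 TM


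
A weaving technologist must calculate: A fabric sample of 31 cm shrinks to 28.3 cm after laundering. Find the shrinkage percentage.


Formula: Shrinkage% = ((L_before - L_after) / L_before) * 100
Step 1: Shrinkage = 31 - 28.3 = 2.7 cm
Step 2: Shrinkage% = (2.7 / 31) * 100
Step 3: Shrinkage% = 0.087097 * 100 = 8.7097% ≈ 8.7%

8.7%


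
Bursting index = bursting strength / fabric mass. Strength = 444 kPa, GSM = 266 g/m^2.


Formula: Bursting Index = Bursting Strength / Fabric GSM
BI = 444 kPa / 266 g/m^2
BI = 1.669 kPa/(g/m^2)

1.669 kPa/(g/m^2)


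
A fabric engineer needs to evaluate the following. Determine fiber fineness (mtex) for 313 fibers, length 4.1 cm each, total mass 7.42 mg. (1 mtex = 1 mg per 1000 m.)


Formula: fineness (mtex) = mass (mg) / total length (km) = (mass_mg / total_length_m) * 1000
Step 1: Convert fiber length: 4.1 cm = 0.041 m
Step 2: Total fiber length = 313 * 0.041 = 12.833 m
Step 3: Linear density = 7.42 mg / 12.833 m = 0.5782 mg/m
Step 4: fineness = 0.5782 * 1000 = 578.2 mtex

578.2 mtex


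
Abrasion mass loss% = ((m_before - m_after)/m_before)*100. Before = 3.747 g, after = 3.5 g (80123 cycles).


Formula: Mass loss% = ((m_before - m_after) / m_before) * 100
Step 1: Mass loss = 3.747 - 3.5 = 0.247 g
Step 2: Ratio = 0.247 / 3.747 = 0.0659194
Step 3: Mass loss% = 0.0659194 * 100 = 6.59194% ≈ 6.59%

6.59%


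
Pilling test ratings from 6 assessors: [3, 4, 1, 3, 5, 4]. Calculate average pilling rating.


Formula: Mean = sum / count
Sum = 3 + 4 + 1 + 3 + 5 + 4 = 20
Mean = 20 / 6 = 3.3

3.3


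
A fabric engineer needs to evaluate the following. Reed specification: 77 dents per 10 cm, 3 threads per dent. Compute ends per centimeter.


Formula: EPC = (dents per 10 cm * ends per dent) / 10
Step 1: Total ends per 10 cm = 77 * 3 = 231
Step 2: EPC = 231 / 10 = 23.1 ends/cm

23.1 ends/cm


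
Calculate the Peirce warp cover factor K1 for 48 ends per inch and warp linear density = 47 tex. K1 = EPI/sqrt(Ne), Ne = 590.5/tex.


Formula: K1 = EPI / sqrt(Ne), with Ne = 590.5 / tex_warp
Step 1: Ne = 590.5 / 47 = 12.564
Step 2: sqrt(Ne) = sqrt(12.564) = 3.5446
Step 3: K1 = 48 / 3.5446 = 13.5

13.5


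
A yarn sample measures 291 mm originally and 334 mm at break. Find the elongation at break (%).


Formula: Elongation (%) = ((L_break - L0) / L0) * 100
Step 1: Extension = 334 - 291 = 43 mm
Step 2: Elongation = (43 / 291) * 100
Step 3: Elongation = 0.147766 * 100 = 14.7766% ≈ 14.8%

14.8%


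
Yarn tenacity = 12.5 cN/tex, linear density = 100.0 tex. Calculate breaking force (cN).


Formula: Breaking force = Tenacity * Linear density
F = 12.5 cN/tex * 100.0 tex
F = 1250.00 cN

1250.00 cN


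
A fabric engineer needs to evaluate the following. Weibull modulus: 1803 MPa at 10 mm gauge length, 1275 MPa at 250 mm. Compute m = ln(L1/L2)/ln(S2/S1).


Formula: m = ln(L1/L2) / ln(S2/S1)
Step 1: ln(L1/L2) = ln(10/250) = -3.21888
Step 2: S2/S1 = 1275/1803 = 0.70715
Step 3: ln(S2/S1) = ln(0.70715) = -0.34651
Step 4: m = -3.21888 / -0.34651 = 9.29

9.29 (Weibull m)


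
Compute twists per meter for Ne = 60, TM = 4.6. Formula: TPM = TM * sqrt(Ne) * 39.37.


Formula: TPM = TM * sqrt(Ne) * 39.37
Step 1: sqrt(Ne) = sqrt(60) = 7.746
Step 2: TM * sqrt(Ne) = 4.6 * 7.746 = 35.6316
Step 3: TPM = 35.6316 * 39.37 = 1403 twists/m

1403 twists/m


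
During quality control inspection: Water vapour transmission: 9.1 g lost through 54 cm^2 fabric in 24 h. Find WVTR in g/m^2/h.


Formula: WVTR = mass_loss / (area * time)
Step 1: Convert area: 54 cm^2 = 0.0054 m^2
Step 2: WVTR = 9.1 g / (0.0054 m^2 * 24 h)
Step 3: WVTR = 9.1 / 0.1296 = 70.2 g/m^2/h

70.2 g/m^2/h


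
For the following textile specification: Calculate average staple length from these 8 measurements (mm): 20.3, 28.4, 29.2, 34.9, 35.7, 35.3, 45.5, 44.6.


Formula: Mean = sum of lengths / count
Sum = 20.3 + 28.4 + 29.2 + 34.9 + 35.7 + 35.3 + 45.5 + 44.6
Sum = 273.9 mm
Mean = 273.9 / 8 = 34.24 mm

34.24 mm


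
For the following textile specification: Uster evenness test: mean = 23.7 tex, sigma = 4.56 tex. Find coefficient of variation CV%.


Formula: CV% = (standard deviation / mean) * 100
Step 1: Ratio = 4.56 / 23.7 = 0.192405
Step 2: CV% = 0.192405 * 100 = 19.2405% ≈ 19.2%

19.2%


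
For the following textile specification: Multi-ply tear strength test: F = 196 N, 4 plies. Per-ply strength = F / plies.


Formula: Per-ply strength = Total force / Number of plies
Per-ply = 196 N / 4
Per-ply = 49 N

49 N


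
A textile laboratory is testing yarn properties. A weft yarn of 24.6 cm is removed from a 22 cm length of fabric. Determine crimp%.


Formula: Crimp% = ((L_yarn - L_fabric) / L_fabric) * 100
Step 1: Extension = 24.6 - 22 = 2.6 cm
Step 2: Crimp% = (2.6 / 22) * 100
Step 3: Crimp% = 0.118182 * 100 = 11.8182% ≈ 11.8%

11.8%


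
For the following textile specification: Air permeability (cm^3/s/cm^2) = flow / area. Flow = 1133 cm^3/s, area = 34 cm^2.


Formula: Air Permeability = Airflow / Test Area
AP = 1133 cm^3/s / 34 cm^2
AP = 33.3 cm^3/s/cm^2

33.3 cm^3/s/cm^2


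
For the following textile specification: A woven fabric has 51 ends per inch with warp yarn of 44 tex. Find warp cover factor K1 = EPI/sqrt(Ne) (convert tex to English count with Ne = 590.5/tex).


Formula: K1 = EPI / sqrt(Ne), with Ne = 590.5 / tex_warp
Step 1: Ne = 590.5 / 44 = 13.42
Step 2: sqrt(Ne) = sqrt(13.42) = 3.6633
Step 3: K1 = 51 / 3.6633 = 13.9

13.9


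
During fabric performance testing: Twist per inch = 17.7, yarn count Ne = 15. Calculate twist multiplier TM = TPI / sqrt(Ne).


Formula: TM = TPI / sqrt(Ne)
Step 1: sqrt(Ne) = sqrt(15) = 3.873
Step 2: TM = 17.7 / 3.873 = 4.57

4.57 TM


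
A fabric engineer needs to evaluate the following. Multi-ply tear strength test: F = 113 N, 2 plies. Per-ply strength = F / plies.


Formula: Per-ply strength = Total force / Number of plies
Per-ply = 113 N / 2
Per-ply = 56.5 N

56.5 N


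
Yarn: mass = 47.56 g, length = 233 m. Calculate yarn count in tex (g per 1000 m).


Formula: Tex = (mass_g / length_m) * 1000
Substituting: Tex = (47.56 / 233) * 1000
Intermediate: 47.56 / 233 = 0.20412017 g/m
Tex = 0.20412017 * 1000 = 204.12 tex

204.12 tex


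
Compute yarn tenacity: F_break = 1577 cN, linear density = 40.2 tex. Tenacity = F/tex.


Formula: Tenacity = Breaking force / Linear density
Tenacity = 1577 cN / 40.2 tex
Tenacity = 39.23 cN/tex

39.23 cN/tex


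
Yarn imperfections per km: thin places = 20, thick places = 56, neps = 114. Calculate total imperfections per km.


Formula: Total = thin places + thick places + neps
Total = 20 + 56 + 114
Total = 190 imperfections/km

190 imperfections/km


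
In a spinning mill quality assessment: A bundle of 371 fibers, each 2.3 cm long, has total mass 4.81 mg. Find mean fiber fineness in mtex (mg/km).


Formula: fineness (mtex) = mass (mg) / total length (km) = (mass_mg / total_length_m) * 1000
Step 1: Convert fiber length: 2.3 cm = 0.023 m
Step 2: Total fiber length = 371 * 0.023 = 8.533 m
Step 3: Linear density = 4.81 mg / 8.533 m = 0.5637 mg/m
Step 4: fineness = 0.5637 * 1000 = 563.7 mtex

563.7 mtex


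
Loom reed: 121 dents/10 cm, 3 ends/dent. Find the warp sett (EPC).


Formula: EPC = (dents per 10 cm * ends per dent) / 10
Step 1: Total ends per 10 cm = 121 * 3 = 363
Step 2: EPC = 363 / 10 = 36.3 ends/cm

36.3 ends/cm


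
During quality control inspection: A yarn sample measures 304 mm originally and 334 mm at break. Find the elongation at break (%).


Formula: Elongation (%) = ((L_break - L0) / L0) * 100
Step 1: Extension = 334 - 304 = 30 mm
Step 2: Elongation = (30 / 304) * 100
Step 3: Elongation = 0.098684 * 100 = 9.8684% ≈ 9.9%

9.9%


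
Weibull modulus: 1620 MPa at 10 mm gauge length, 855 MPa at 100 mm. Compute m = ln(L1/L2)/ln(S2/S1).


Formula: m = ln(L1/L2) / ln(S2/S1)
Step 1: ln(L1/L2) = ln(10/100) = -2.30259
Step 2: S2/S1 = 855/1620 = 0.52778
Step 3: ln(S2/S1) = ln(0.52778) = -0.63908
Step 4: m = -2.30259 / -0.63908 = 3.60

3.60 (Weibull m)


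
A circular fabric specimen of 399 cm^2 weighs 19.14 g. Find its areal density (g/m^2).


Formula: GSM = mass_g / area_m2
Step 1: Convert area: 399 cm^2 = 399 / 10000 = 0.0399 m^2
Step 2: GSM = 19.14 g / 0.0399 m^2 = 479.7 g/m^2

479.7 g/m^2


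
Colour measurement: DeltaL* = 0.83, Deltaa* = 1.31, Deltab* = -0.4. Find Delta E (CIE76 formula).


Formula: Delta E = sqrt(dL*^2 + da*^2 + db*^2)
Step 1: dL*^2 = 0.83^2 = 0.6889
Step 2: da*^2 = 1.31^2 = 1.7161
Step 3: db*^2 = (-0.4)^2 = 0.16
Step 4: Sum = 0.6889 + 1.7161 + 0.16 = 2.565
Step 5: Delta E = sqrt(2.565) = 1.6

1.6 Delta E


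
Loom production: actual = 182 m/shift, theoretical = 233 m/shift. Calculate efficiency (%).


Formula: Efficiency% = (Actual output / Theoretical output) * 100
Efficiency% = (182 / 233) * 100
Efficiency% = 0.781116 * 100 = 78.1116% ≈ 78.1%

78.1%


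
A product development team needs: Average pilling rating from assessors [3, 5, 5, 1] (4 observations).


Formula: Mean = sum / count
Sum = 3 + 5 + 5 + 1 = 14
Mean = 14 / 4 = 3.5

3.5


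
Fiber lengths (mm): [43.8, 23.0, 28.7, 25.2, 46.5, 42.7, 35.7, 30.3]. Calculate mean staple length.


Formula: Mean = sum of lengths / count
Sum = 43.8 + 23.0 + 28.7 + 25.2 + 46.5 + 42.7 + 35.7 + 30.3
Sum = 275.9 mm
Mean = 275.9 / 8 = 34.49 mm

34.49 mm


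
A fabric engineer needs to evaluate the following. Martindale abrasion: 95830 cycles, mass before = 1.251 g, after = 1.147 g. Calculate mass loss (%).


Formula: Mass loss% = ((m_before - m_after) / m_before) * 100
Step 1: Mass loss = 1.251 - 1.147 = 0.104 g
Step 2: Ratio = 0.104 / 1.251 = 0.0831335
Step 3: Mass loss% = 0.0831335 * 100 = 8.31335% ≈ 8.31%

8.31%


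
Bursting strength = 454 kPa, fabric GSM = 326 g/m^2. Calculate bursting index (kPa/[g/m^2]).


Formula: Bursting Index = Bursting Strength / Fabric GSM
BI = 454 kPa / 326 g/m^2
BI = 1.393 kPa/(g/m^2)

1.393 kPa/(g/m^2)


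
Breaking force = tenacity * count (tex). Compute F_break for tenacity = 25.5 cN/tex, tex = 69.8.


Formula: Breaking force = Tenacity * Linear density
F = 25.5 cN/tex * 69.8 tex
F = 1779.90 cN

1779.90 cN


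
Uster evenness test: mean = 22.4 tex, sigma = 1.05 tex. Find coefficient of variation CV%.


Formula: CV% = (standard deviation / mean) * 100
Step 1: Ratio = 1.05 / 22.4 = 0.046875
Step 2: CV% = 0.046875 * 100 = 4.6875% ≈ 4.7%

4.7%


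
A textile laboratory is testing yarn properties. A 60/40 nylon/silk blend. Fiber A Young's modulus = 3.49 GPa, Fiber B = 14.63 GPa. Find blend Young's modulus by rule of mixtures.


Formula: Blend property = (fraction_A * property_A) + (fraction_B * property_B)
Step 1: Contribution A = 60/100 * 3.49 GPa = 2.094 GPa
Step 2: Contribution B = 40/100 * 14.63 GPa = 5.852 GPa
Step 3: Blend Young's modulus = 2.094 + 5.852 = 7.946 GPa

7.946 GPa


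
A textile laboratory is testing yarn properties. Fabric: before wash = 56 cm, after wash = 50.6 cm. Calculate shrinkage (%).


Formula: Shrinkage% = ((L_before - L_after) / L_before) * 100
Step 1: Shrinkage = 56 - 50.6 = 5.4 cm
Step 2: Shrinkage% = (5.4 / 56) * 100
Step 3: Shrinkage% = 0.096429 * 100 = 9.6429% ≈ 9.6%

9.6%
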